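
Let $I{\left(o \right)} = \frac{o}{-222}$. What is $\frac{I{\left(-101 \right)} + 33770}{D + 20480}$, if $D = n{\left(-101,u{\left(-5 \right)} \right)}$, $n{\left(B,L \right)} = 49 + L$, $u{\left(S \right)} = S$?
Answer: $\frac{7497041}{4556328} \approx 1.6454$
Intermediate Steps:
$D = 44$ ($D = 49 - 5 = 44$)
$I{\left(o \right)} = - \frac{o}{222}$ ($I{\left(o \right)} = o \left(- \frac{1}{222}\right) = - \frac{o}{222}$)
$\frac{I{\left(-101 \right)} + 33770}{D + 20480} = \frac{\left(- \frac{1}{222}\right) \left(-101\right) + 33770}{44 + 20480} = \frac{\frac{101}{222} + 33770}{20524} = \frac{7497041}{222} \cdot \frac{1}{20524} = \frac{7497041}{4556328}$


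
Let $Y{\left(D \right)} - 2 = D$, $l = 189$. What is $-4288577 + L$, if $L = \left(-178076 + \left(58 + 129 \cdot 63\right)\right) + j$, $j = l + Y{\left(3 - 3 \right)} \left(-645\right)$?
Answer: $-4459569$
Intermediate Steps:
$Y{\left(D \right)} = 2 + D$
$j = -1101$ ($j = 189 + \left(2 + \left(3 - 3\right)\right) \left(-645\right) = 189 + \left(2 + 0\right) \left(-645\right) = 189 + 2 \left(-645\right) = 189 - 1290 = -1101$)
$L = -170992$ ($L = \left(-178076 + \left(58 + 129 \cdot 63\right)\right) - 1101 = \left(-178076 + \left(58 + 8127\right)\right) - 1101 = \left(-178076 + 8185\right) - 1101 = -169891 - 1101 = -170992$)
$-4288577 + L = -4288577 - 170992 = -4459569$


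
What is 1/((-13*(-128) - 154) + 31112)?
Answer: 1/32622 ≈ 3.0654e-5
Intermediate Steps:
1/((-13*(-128) - 154) + 31112) = 1/((1664 - 154) + 31112) = 1/(1510 + 31112) = 1/32622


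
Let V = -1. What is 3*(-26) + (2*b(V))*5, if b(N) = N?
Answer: -88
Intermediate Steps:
3*(-26) + (2*b(V))*5 = 3*(-26) + (2*(-1))*5 = -78 - 2*5 = -78 - 10 = -88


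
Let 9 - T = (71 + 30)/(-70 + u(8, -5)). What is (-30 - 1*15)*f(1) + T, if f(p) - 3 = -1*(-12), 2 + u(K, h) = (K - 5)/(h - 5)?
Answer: -480508/723 ≈ -664.60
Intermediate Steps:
u(K, h) = -2 + (-5 + K)/(-5 + h) (u(K, h) = -2 + (K - 5)/(h - 5) = -2 + (-5 + K)/(-5 + h))
T = 7517/723 (T = 9 - (71 + 30)/(-70 + (5 + 8 - 2*(-5))/(-5 - 5)) = 9 - 101/(-70 + (5 + 8 + 10)/(-10)) = 9 - 101/(-70 - 1/10*23) = 9 - 101/(-70 - 23/10) = 9 - 101/(-723/10) = 9 - 101*(-10)/723 = 9 - 1*(-1010/723) = 9 + 1010/723 = 7517/723 ≈ 10.397)
f(p) = 15 (f(p) = 3 - 1*(-12) = 3 + 12 = 15)
(-30 - 1*15)*f(1) + T = (-30 - 1*15)*15 + 7517/723 = (-30 - 15)*15 + 7517/723 = -45*15 + 7517/723 = -675 + 7517/723 = -480508/723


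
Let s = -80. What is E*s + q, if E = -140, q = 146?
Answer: 11346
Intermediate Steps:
E*s + q = -140*(-80) + 146 = 11200 + 146 = 11346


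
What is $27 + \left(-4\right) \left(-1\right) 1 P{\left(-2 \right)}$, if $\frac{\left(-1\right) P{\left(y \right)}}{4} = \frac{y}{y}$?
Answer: $11$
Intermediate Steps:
$P{\left(y \right)} = -4$ ($P{\left(y \right)} = - 4 \frac{y}{y} = \left(-4\right) 1 = -4$)
$27 + \left(-4\right) \left(-1\right) 1 P{\left(-2 \right)} = 27 + \left(-4\right) \left(-1\right) 1 \left(-4\right) = 27 + 4 \cdot 1 \left(-4\right) = 27 + 4 \left(-4\right) = 27 - 16 = 11$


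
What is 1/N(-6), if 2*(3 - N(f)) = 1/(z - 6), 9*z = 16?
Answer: 76/237 ≈ 0.32067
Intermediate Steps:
z = 16/9 (z = (⅑)*16 = 16/9 ≈ 1.7778)
N(f) = 237/76 (N(f) = 3 - 1/(2*(16/9 - 6)) = 3 - 1/(2*(-38/9)) = 3 - ½*(-9/38) = 3 + 9/76 = 237/76)
1/N(-6) = 1/(237/76) = 76/237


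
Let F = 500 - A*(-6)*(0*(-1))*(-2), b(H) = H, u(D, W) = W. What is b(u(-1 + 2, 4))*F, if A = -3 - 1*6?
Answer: 2000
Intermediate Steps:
A = -9 (A = -3 - 6 = -9)
F = 500 (F = 500 - (-9*(-6))*(0*(-1))*(-2) = 500 - 54*0*(-2) = 500 - 54*0 = 500 - 1*0 = 500 + 0 = 500)
b(u(-1 + 2, 4))*F = 4*500 = 2000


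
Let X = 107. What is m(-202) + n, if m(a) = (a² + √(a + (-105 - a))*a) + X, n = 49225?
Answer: 90136 - 202*I*√105 ≈ 90136.0 - 2069.9*I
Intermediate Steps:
m(a) = 107 + a² + I*a*√105 (m(a) = (a² + √(a + (-105 - a))*a) + 107 = (a² + √(-105)*a) + 107 = (a² + (I*√105)*a) + 107 = (a² + I*a*√105) + 107 = 107 + a² + I*a*√105)
m(-202) + n = (107 + (-202)² + I*(-202)*√105) + 49225 = (107 + 40804 - 202*I*√105) + 49225 = (40911 - 202*I*√105) + 49225 = 90136 - 202*I*√105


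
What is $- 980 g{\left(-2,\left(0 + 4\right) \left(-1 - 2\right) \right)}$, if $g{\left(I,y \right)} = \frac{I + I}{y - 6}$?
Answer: $- \frac{1960}{9} \approx -217.78$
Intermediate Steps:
$g{\left(I,y \right)} = \frac{2 I}{-6 + y}$
$- 980 g{\left(-2,\left(0 + 4\right) \left(-1 - 2\right) \right)} = - 980 \cdot 2 \left(-2\right) \frac{1}{-6 + \left(0 + 4\right) \left(-1 - 2\right)} = - 980 \cdot 2 \left(-2\right) \frac{1}{-6 + 4 \left(-3\right)} = - 980 \cdot 2 \left(-2\right) \frac{1}{-6 - 12} = - 980 \cdot 2 \left(-2\right) \frac{1}{-18} = - 980 \cdot 2 \left(-2\right) \left(- \frac{1}{18}\right) = \left(-980\right) \frac{2}{9} = - \frac{1960}{9}$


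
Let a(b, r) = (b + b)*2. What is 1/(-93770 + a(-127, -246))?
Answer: -1/94278 ≈ -1.0607e-5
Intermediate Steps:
a(b, r) = 4*b (a(b, r) = (2*b)*2 = 4*b)
1/(-93770 + a(-127, -246)) = 1/(-93770 + 4*(-127)) = 1/(-93770 - 508) = 1/(-94278) = -1/94278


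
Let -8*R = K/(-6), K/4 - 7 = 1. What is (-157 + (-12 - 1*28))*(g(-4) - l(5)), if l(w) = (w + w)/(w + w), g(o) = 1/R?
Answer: -197/2 ≈ -98.500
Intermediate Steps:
K = 32 (K = 28 + 4*1 = 28 + 4 = 32)
R = ⅔ (R = -4/(-6) = -4*(-1)/6 = -⅛*(-16/3) = ⅔ ≈ 0.66667)
g(o) = 3/2 (g(o) = 1/(⅔) = 3/2)
l(w) = 1 (l(w) = (2*w)/((2*w)) = (2*w)*(1/(2*w)) = 1)
(-157 + (-12 - 1*28))*(g(-4) - l(5)) = (-157 + (-12 - 1*28))*(3/2 - 1*1) = (-157 + (-12 - 28))*(3/2 - 1) = (-157 - 40)*(½) = -197*½ = -197/2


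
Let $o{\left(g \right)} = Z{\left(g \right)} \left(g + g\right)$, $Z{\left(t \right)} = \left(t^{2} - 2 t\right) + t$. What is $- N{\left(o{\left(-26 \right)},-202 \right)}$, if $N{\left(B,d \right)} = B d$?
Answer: $-7373808$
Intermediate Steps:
$Z{\left(t \right)} = t^{2} - t$
$o{\left(g \right)} = 2 g^{2} \left(-1 + g\right)$ ($o{\left(g \right)} = g \left(-1 + g\right) \left(g + g\right) = g \left(-1 + g\right) 2 g = 2 g^{2} \left(-1 + g\right)$)
$- N{\left(o{\left(-26 \right)},-202 \right)} = - 2 \left(-26\right)^{2} \left(-1 - 26\right) \left(-202\right) = - 2 \cdot 676 \left(-27\right) \left(-202\right) = - \left(-36504\right) \left(-202\right) = \left(-1\right) 7373808 = -7373808$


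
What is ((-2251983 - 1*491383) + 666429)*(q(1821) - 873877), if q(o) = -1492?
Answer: 1818086264753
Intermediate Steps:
((-2251983 - 1*491383) + 666429)*(q(1821) - 873877) = ((-2251983 - 1*491383) + 666429)*(-1492 - 873877) = ((-2251983 - 491383) + 666429)*(-875369) = (-2743366 + 666429)*(-875369) = -2076937*(-875369) = 1818086264753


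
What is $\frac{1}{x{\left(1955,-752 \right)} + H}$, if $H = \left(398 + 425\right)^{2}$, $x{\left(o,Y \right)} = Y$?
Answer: $\frac{1}{676577} \approx 1.478 \cdot 10^{-6}$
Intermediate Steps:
$H = 677329$ ($H = 823^{2} = 677329$)
$\frac{1}{x{\left(1955,-752 \right)} + H} = \frac{1}{-752 + 677329} = \frac{1}{676577}$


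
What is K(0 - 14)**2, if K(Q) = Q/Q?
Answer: 1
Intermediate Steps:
K(Q) = 1
K(0 - 14)**2 = 1**2 = 1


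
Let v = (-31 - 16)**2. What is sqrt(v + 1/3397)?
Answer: sqrt(25490999678)/3397 ≈ 47.000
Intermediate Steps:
v = 2209 (v = (-47)**2 = 2209)
sqrt(v + 1/3397) = sqrt(2209 + 1/3397) = sqrt(7503974/3397) = sqrt(25490999678)/3397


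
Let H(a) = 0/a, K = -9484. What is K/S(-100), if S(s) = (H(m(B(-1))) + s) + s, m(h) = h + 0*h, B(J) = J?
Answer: 2371/50 ≈ 47.420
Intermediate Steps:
m(h) = h (m(h) = h + 0 = h)
H(a) = 0
S(s) = 2*s (S(s) = (0 + s) + s = s + s = 2*s)
K/S(-100) = -9484/(2*(-100)) = -9484/(-200) = -9484*(-1/200) = 2371/50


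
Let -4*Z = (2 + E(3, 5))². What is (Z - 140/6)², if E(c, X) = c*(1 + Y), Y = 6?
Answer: 3485689/144 ≈ 24206.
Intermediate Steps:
E(c, X) = 7*c (E(c, X) = c*(1 + 6) = c*7 = 7*c)
Z = -529/4 (Z = -(2 + 7*3)²/4 = -(2 + 21)²/4 = -¼*23² = -¼*529 = -529/4 ≈ -132.25)
(Z - 140/6)² = (-529/4 - 140/6)² = (-529/4 - 140*⅙)² = (-529/4 - 70/3)² = (-1867/12)² = 3485689/144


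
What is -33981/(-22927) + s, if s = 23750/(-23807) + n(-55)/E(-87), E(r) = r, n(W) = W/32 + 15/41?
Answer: 1639812269317/3279075298464 ≈ 0.50008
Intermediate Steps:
n(W) = 15/41 + W/32 (n(W) = W*(1/32) + 15*(1/41) = W/32 + 15/41 = 15/41 + W/32)
s = -140455925/143022432 (s = 23750/(-23807) + (15/41 + (1/32)*(-55))/(-87) = 23750*(-1/23807) + (15/41 - 55/32)*(-1/87) = -1250/1253 - 1775/1312*(-1/87) = -1250/1253 + 1775/114144 = -140455925/143022432 ≈ -0.98206)
-33981/(-22927) + s = -33981/(-22927) - 140455925/143022432 = -33981*(-1/22927) - 140455925/143022432 = 33981/22927 - 140455925/143022432 = 1639812269317/3279075298464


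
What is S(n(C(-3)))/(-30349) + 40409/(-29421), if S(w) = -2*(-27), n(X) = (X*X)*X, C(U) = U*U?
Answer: -1227961475/892897929 ≈ -1.3753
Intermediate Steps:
C(U) = U**2
n(X) = X**3 (n(X) = X**2*X = X**3)
S(w) = 54
S(n(C(-3)))/(-30349) + 40409/(-29421) = 54/(-30349) + 40409/(-29421) = 54*(-1/30349) + 40409*(-1/29421) = -54/30349 - 40409/29421 = -1227961475/892897929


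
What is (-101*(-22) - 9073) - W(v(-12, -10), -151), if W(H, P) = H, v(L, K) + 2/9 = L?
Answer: -61549/9 ≈ -6838.8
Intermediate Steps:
v(L, K) = -2/9 + L
(-101*(-22) - 9073) - W(v(-12, -10), -151) = (-101*(-22) - 9073) - (-2/9 - 12) = (2222 - 9073) - 1*(-110/9) = -6851 + 110/9 = -61549/9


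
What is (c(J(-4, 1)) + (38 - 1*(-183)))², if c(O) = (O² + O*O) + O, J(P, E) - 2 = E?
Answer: 58564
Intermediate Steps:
J(P, E) = 2 + E
c(O) = O + 2*O² (c(O) = (O² + O²) + O = 2*O² + O = O + 2*O²)
(c(J(-4, 1)) + (38 - 1*(-183)))² = ((2 + 1)*(1 + 2*(2 + 1)) + (38 - 1*(-183)))² = (3*(1 + 2*3) + (38 + 183))² = (3*(1 + 6) + 221)² = (3*7 + 221)² = (21 + 221)² = 242² = 58564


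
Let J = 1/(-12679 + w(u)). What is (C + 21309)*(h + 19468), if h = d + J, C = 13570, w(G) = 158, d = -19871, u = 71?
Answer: -175998178356/12521 ≈ -1.4056e+7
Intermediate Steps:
J = -1/12521 (J = 1/(-12679 + 158) = 1/(-12521) = -1/12521 ≈ -7.9866e-5)
h = -248804792/12521 (h = -19871 - 1/12521 = -248804792/12521 ≈ -19871.)
(C + 21309)*(h + 19468) = (13570 + 21309)*(-248804792/12521 + 19468) = 34879*(-5045964/12521) = -175998178356/12521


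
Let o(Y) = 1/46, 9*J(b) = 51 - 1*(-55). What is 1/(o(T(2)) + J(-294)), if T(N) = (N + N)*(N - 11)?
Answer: 414/4885 ≈ 0.084749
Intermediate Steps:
T(N) = 2*N*(-11 + N) (T(N) = (2*N)*(-11 + N) = 2*N*(-11 + N))
J(b) = 106/9 (J(b) = (51 - 1*(-55))/9 = (51 + 55)/9 = (⅑)*106 = 106/9)
o(Y) = 1/46
1/(o(T(2)) + J(-294)) = 1/(1/46 + 106/9) = 1/(4885/414) = 414/4885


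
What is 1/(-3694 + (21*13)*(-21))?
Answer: -1/9427 ≈ -0.00010608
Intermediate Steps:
1/(-3694 + (21*13)*(-21)) = 1/(-3694 + 273*(-21)) = 1/(-3694 - 5733) = 1/(-9427) = -1/9427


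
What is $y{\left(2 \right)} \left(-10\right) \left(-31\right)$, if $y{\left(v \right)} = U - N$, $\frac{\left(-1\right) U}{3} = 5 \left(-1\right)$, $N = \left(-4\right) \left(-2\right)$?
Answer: $2170$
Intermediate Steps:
$N = 8$
$U = 15$ ($U = - 3 \cdot 5 \left(-1\right) = \left(-3\right) \left(-5\right) = 15$)
$y{\left(v \right)} = 7$ ($y{\left(v \right)} = 15 - 8 = 7$)
$y{\left(2 \right)} \left(-10\right) \left(-31\right) = 7 \left(-10\right) \left(-31\right) = \left(-70\right) \left(-31\right) = 2170$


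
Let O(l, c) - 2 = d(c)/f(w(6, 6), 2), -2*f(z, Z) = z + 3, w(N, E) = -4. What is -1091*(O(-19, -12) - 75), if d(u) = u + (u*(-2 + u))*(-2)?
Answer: 838979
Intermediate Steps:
f(z, Z) = -3/2 - z/2 (f(z, Z) = -(z + 3)/2 = -(3 + z)/2 = -3/2 - z/2)
d(u) = u - 2*u*(-2 + u)
O(l, c) = 2 + 2*c*(5 - 2*c) (O(l, c) = 2 + (c*(5 - 2*c))/(-3/2 - 1/2*(-4)) = 2 + (c*(5 - 2*c))/(-3/2 + 2) = 2 + (c*(5 - 2*c))/(1/2) = 2 + (c*(5 - 2*c))*2 = 2 + 2*c*(5 - 2*c))
-1091*(O(-19, -12) - 75) = -1091*((2 - 2*(-12)*(-5 + 2*(-12))) - 75) = -1091*((2 - 2*(-12)*(-5 - 24)) - 75) = -1091*((2 - 2*(-12)*(-29)) - 75) = -1091*((2 - 696) - 75) = -1091*(-694 - 75) = -1091*(-769) = 838979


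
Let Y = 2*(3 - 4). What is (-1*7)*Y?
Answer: 14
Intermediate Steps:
Y = -2 (Y = 2*(-1) = -2)
(-1*7)*Y = -1*7*(-2) = -7*(-2) = 14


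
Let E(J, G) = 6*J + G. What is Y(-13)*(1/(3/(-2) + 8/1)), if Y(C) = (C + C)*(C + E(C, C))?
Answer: 416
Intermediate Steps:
E(J, G) = G + 6*J
Y(C) = 16*C² (Y(C) = (C + C)*(C + (C + 6*C)) = (2*C)*(C + 7*C) = (2*C)*(8*C) = 16*C²)
Y(-13)*(1/(3/(-2) + 8/1)) = (16*(-13)²)*(1/(3/(-2) + 8/1)) = (16*169)*(1/(3*(-½) + 8*1)) = 2704*(1/(-3/2 + 8)) = 2704*(1/(13/2)) = 2704*(1*(2/13)) = 2704*(2/13) = 416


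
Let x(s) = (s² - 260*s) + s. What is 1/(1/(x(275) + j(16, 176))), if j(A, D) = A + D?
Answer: 4592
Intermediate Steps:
x(s) = s² - 259*s
1/(1/(x(275) + j(16, 176))) = 1/(1/(275*(-259 + 275) + (16 + 176))) = 1/(1/(275*16 + 192)) = 1/(1/(4400 + 192)) = 1/(1/4592) = 4592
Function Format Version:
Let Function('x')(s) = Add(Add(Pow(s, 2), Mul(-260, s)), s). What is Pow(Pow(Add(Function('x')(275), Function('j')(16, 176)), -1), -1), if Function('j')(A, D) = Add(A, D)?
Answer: 4592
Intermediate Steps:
Function('x')(s) = Add(Pow(s, 2), Mul(-259, s))
Pow(Pow(Add(Function('x')(275), Function('j')(16, 176)), -1), -1) = Pow(Pow(Add(Mul(275, Add(-259, 275)), Add(16, 176)), -1), -1) = Pow(Pow(Add(Mul(275, 16), 192), -1), -1) = Pow(Pow(Add(4400, 192), -1), -1) = Pow(Pow(4592, -1), -1) = Pow(Rational(1, 4592), -1) = 4592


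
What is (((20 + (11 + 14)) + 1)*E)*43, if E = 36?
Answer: 71208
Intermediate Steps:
(((20 + (11 + 14)) + 1)*E)*43 = (((20 + (11 + 14)) + 1)*36)*43 = (((20 + 25) + 1)*36)*43 = ((45 + 1)*36)*43 = (46*36)*43 = 1656*43 = 71208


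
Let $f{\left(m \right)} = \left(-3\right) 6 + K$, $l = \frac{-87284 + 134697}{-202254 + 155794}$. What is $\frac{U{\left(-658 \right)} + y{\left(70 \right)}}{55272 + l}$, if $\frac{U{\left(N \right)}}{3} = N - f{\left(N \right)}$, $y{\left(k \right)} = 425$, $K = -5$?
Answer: $- \frac{68760800}{2567889707} \approx -0.026777$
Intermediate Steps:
$l = - \frac{47413}{46460}$ ($l = \frac{47413}{-46460} = 47413 \left(- \frac{1}{46460}\right) = - \frac{47413}{46460} \approx -1.0205$)
$f{\left(m \right)} = -23$ ($f{\left(m \right)} = \left(-3\right) 6 - 5 = -18 - 5 = -23$)
$U{\left(N \right)} = 69 + 3 N$ ($U{\left(N \right)} = 3 \left(N - -23\right) = 3 \left(N + 23\right) = 3 \left(23 + N\right) = 69 + 3 N$)
$\frac{U{\left(-658 \right)} + y{\left(70 \right)}}{55272 + l} = \frac{\left(69 + 3 \left(-658\right)\right) + 425}{55272 - \frac{47413}{46460}} = \frac{\left(69 - 1974\right) + 425}{\frac{2567889707}{46460}} = \left(-1905 + 425\right) \frac{46460}{2567889707} = \left(-1480\right) \frac{46460}{2567889707} = - \frac{68760800}{2567889707}$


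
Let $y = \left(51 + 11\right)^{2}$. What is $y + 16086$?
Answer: $19930$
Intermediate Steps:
$y = 3844$ ($y = 62^{2} = 3844$)
$y + 16086 = 3844 + 16086 = 19930$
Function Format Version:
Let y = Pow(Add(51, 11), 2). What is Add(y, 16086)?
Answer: 19930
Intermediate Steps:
y = 3844 (y = Pow(62, 2) = 3844)
Add(y, 16086) = Add(3844, 16086) = 19930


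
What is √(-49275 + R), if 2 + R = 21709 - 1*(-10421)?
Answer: I*√17147 ≈ 130.95*I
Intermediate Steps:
R = 32128 (R = -2 + (21709 - 1*(-10421)) = -2 + (21709 + 10421) = -2 + 32130 = 32128)
√(-49275 + R) = √(-49275 + 32128) = √(-17147) = I*√17147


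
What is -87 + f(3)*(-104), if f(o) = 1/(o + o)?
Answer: -313/3 ≈ -104.33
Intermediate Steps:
f(o) = 1/(2*o)
-87 + f(3)*(-104) = -87 + ((½)/3)*(-104) = -87 + ((½)*(⅓))*(-104) = -87 + (⅙)*(-104) = -87 - 52/3 = -313/3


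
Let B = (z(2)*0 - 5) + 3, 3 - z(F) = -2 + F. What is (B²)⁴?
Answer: 256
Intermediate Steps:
z(F) = 5 - F (z(F) = 3 - (-2 + F) = 3 + (2 - F) = 5 - F)
B = -2 (B = ((5 - 1*2)*0 - 5) + 3 = ((5 - 2)*0 - 5) + 3 = (3*0 - 5) + 3 = (0 - 5) + 3 = -5 + 3 = -2)
(B²)⁴ = ((-2)²)⁴ = 4⁴ = 256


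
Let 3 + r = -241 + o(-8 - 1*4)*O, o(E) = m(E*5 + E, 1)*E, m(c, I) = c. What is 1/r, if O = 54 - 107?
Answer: -1/46036 ≈ -2.1722e-5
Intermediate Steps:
O = -53
o(E) = 6*E**2 (o(E) = (E*5 + E)*E = (5*E + E)*E = (6*E)*E = 6*E**2)
r = -46036 (r = -3 + (-241 + (6*(-8 - 1*4)**2)*(-53)) = -3 + (-241 + (6*(-8 - 4)**2)*(-53)) = -3 + (-241 + (6*(-12)**2)*(-53)) = -3 + (-241 + (6*144)*(-53)) = -3 + (-241 + 864*(-53)) = -3 + (-241 - 45792) = -3 - 46033 = -46036)
1/r = 1/(-46036) = -1/46036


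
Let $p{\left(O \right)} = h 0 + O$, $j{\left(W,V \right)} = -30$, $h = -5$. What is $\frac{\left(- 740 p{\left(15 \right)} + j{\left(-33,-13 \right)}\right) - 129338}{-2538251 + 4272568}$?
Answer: $- \frac{140468}{1734317} \approx -0.080993$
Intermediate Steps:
$p{\left(O \right)} = O$ ($p{\left(O \right)} = \left(-5\right) 0 + O = 0 + O = O$)
$\frac{\left(- 740 p{\left(15 \right)} + j{\left(-33,-13 \right)}\right) - 129338}{-2538251 + 4272568} = \frac{\left(\left(-740\right) 15 - 30\right) - 129338}{-2538251 + 4272568} = \frac{\left(-11100 - 30\right) - 129338}{1734317} = \left(-11130 - 129338\right) \frac{1}{1734317} = \left(-140468\right) \frac{1}{1734317} = - \frac{140468}{1734317}$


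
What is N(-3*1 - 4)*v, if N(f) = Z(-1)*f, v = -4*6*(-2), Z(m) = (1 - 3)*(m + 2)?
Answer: 672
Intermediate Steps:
Z(m) = -4 - 2*m (Z(m) = -2*(2 + m) = -4 - 2*m)
v = 48 (v = -24*(-2) = 48)
N(f) = -2*f (N(f) = (-4 - 2*(-1))*f = (-4 + 2)*f = -2*f)
N(-3*1 - 4)*v = -2*(-3*1 - 4)*48 = -2*(-3 - 4)*48 = -2*(-7)*48 = 14*48 = 672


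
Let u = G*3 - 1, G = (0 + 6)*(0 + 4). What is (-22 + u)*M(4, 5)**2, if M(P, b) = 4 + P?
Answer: 3136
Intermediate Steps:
G = 24 (G = 6*4 = 24)
u = 71 (u = 24*3 - 1 = 72 - 1 = 71)
(-22 + u)*M(4, 5)**2 = (-22 + 71)*(4 + 4)**2 = 49*8**2 = 49*64 = 3136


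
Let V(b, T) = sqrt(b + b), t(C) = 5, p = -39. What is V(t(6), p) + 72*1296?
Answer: 93312 + sqrt(10) ≈ 93315.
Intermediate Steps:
V(b, T) = sqrt(2)*sqrt(b) (V(b, T) = sqrt(2*b) = sqrt(2)*sqrt(b))
V(t(6), p) + 72*1296 = sqrt(2)*sqrt(5) + 72*1296 = sqrt(10) + 93312 = 93312 + sqrt(10)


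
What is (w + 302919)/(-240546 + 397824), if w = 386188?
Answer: 689107/157278 ≈ 4.3815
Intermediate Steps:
(w + 302919)/(-240546 + 397824) = (386188 + 302919)/(-240546 + 397824) = 689107/157278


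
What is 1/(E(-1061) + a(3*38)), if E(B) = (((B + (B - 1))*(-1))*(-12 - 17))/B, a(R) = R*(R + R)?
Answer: 1061/27639079 ≈ 3.8388e-5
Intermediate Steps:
a(R) = 2*R² (a(R) = R*(2*R) = 2*R²)
E(B) = (-29 + 58*B)/B (E(B) = (((B + (-1 + B))*(-1))*(-29))/B = (((-1 + 2*B)*(-1))*(-29))/B = ((1 - 2*B)*(-29))/B = (-29 + 58*B)/B)
1/(E(-1061) + a(3*38)) = 1/((58 - 29/(-1061)) + 2*(3*38)²) = 1/((58 - 29*(-1/1061)) + 2*114²) = 1/((58 + 29/1061) + 2*12996) = 1/(61567/1061 + 25992) = 1/(27639079/1061) = 1061/27639079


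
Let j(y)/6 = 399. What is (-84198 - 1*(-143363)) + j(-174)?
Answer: 61559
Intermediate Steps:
j(y) = 2394 (j(y) = 6*399 = 2394)
(-84198 - 1*(-143363)) + j(-174) = (-84198 - 1*(-143363)) + 2394 = (-84198 + 143363) + 2394 = 59165 + 2394 = 61559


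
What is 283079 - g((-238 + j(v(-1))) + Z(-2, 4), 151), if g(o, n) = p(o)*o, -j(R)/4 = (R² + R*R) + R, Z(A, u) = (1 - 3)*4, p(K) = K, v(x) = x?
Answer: 220579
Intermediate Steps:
Z(A, u) = -8 (Z(A, u) = -2*4 = -8)
j(R) = -8*R² - 4*R (j(R) = -4*((R² + R*R) + R) = -4*((R² + R²) + R) = -4*(2*R² + R) = -4*(R + 2*R²) = -8*R² - 4*R)
g(o, n) = o² (g(o, n) = o*o = o²)
283079 - g((-238 + j(v(-1))) + Z(-2, 4), 151) = 283079 - ((-238 - 4*(-1)*(1 + 2*(-1))) - 8)² = 283079 - ((-238 - 4*(-1)*(1 - 2)) - 8)² = 283079 - ((-238 - 4*(-1)*(-1)) - 8)² = 283079 - ((-238 - 4) - 8)² = 283079 - (-242 - 8)² = 283079 - 1*(-250)² = 283079 - 1*62500 = 283079 - 62500 = 220579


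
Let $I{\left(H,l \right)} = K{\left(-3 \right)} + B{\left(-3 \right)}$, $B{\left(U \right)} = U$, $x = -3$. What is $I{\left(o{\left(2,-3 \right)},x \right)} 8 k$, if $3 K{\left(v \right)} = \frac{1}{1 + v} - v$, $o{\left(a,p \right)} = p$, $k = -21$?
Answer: $364$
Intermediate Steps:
$K{\left(v \right)} = - \frac{v}{3} + \frac{1}{3 \left(1 + v\right)}$ ($K{\left(v \right)} = \frac{\frac{1}{1 + v} - v}{3} = - \frac{v}{3} + \frac{1}{3 \left(1 + v\right)}$)
$I{\left(H,l \right)} = - \frac{13}{6}$ ($I{\left(H,l \right)} = \frac{1 - -3 - \left(-3\right)^{2}}{3 \left(1 - 3\right)} - 3 = \frac{1 + 3 - 9}{3 \left(-2\right)} - 3 = \frac{1}{3} \left(- \frac{1}{2}\right) \left(1 + 3 - 9\right) - 3 = \frac{1}{3} \left(- \frac{1}{2}\right) \left(-5\right) - 3 = \frac{5}{6} - 3 = - \frac{13}{6}$)
$I{\left(o{\left(2,-3 \right)},x \right)} 8 k = \left(- \frac{13}{6}\right) 8 \left(-21\right) = \left(- \frac{52}{3}\right) \left(-21\right) = 364$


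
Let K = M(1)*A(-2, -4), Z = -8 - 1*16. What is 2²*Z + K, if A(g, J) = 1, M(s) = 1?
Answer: -95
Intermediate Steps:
Z = -24 (Z = -8 - 16 = -24)
K = 1 (K = 1*1 = 1)
2²*Z + K = 2²*(-24) + 1 = 4*(-24) + 1 = -96 + 1 = -95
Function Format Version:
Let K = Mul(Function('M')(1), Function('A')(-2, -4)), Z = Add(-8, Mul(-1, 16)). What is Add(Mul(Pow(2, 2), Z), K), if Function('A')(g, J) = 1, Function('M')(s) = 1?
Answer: -95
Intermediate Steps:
Z = -24 (Z = Add(-8, -16) = -24)
K = 1 (K = Mul(1, 1) = 1)
Add(Mul(Pow(2, 2), Z), K) = Add(Mul(Pow(2, 2), -24), 1) = Add(Mul(4, -24), 1) = Add(-96, 1) = -95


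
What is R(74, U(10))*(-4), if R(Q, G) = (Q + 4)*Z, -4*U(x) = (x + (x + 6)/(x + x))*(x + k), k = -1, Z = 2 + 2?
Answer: -1248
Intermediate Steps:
Z = 4
U(x) = -(-1 + x)*(x + (6 + x)/(2*x))/4 (U(x) = -(x + (x + 6)/(x + x))*(x - 1)/4 = -(x + (6 + x)/((2*x)))*(-1 + x)/4 = -(x + (6 + x)*(1/(2*x)))*(-1 + x)/4 = -(x + (6 + x)/(2*x))*(-1 + x)/4 = -(-1 + x)*(x + (6 + x)/(2*x))/4)
R(Q, G) = 16 + 4*Q (R(Q, G) = (Q + 4)*4 = (4 + Q)*4 = 16 + 4*Q)
R(74, U(10))*(-4) = (16 + 4*74)*(-4) = (16 + 296)*(-4) = 312*(-4) = -1248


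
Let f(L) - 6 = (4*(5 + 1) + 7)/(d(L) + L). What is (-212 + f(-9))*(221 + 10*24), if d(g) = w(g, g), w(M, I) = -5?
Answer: -1343815/14 ≈ -95987.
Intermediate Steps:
d(g) = -5
f(L) = 6 + 31/(-5 + L) (f(L) = 6 + (4*(5 + 1) + 7)/(-5 + L) = 6 + (4*6 + 7)/(-5 + L) = 6 + (24 + 7)/(-5 + L) = 6 + 31/(-5 + L))
(-212 + f(-9))*(221 + 10*24) = (-212 + (1 + 6*(-9))/(-5 - 9))*(221 + 10*24) = (-212 + (1 - 54)/(-14))*(221 + 240) = (-212 - 1/14*(-53))*461 = (-212 + 53/14)*461 = -2915/14*461 = -1343815/14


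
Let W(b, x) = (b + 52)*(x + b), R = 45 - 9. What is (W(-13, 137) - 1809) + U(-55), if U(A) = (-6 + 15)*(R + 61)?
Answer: 3900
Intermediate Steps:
R = 36
U(A) = 873 (U(A) = (-6 + 15)*(36 + 61) = 9*97 = 873)
W(b, x) = (52 + b)*(b + x)
(W(-13, 137) - 1809) + U(-55) = (((-13)² + 52*(-13) + 52*137 - 13*137) - 1809) + 873 = ((169 - 676 + 7124 - 1781) - 1809) + 873 = (4836 - 1809) + 873 = 3027 + 873 = 3900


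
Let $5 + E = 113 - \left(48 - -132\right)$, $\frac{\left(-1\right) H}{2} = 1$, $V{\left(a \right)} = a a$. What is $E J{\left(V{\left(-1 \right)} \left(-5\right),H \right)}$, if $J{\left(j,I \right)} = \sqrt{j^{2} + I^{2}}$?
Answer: $- 72 \sqrt{29} \approx -387.73$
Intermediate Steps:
$V{\left(a \right)} = a^{2}$
$H = -2$ ($H = \left(-2\right) 1 = -2$)
$J{\left(j,I \right)} = \sqrt{I^{2} + j^{2}}$
$E = -72$ ($E = -5 + \left(113 - \left(48 - -132\right)\right) = -5 + \left(113 - \left(48 + 132\right)\right) = -5 + \left(113 - 180\right) = -5 - 67 = -72$)
$E J{\left(V{\left(-1 \right)} \left(-5\right),H \right)} = - 72 \sqrt{\left(-2\right)^{2} + \left(\left(-1\right)^{2} \left(-5\right)\right)^{2}} = - 72 \sqrt{4 + \left(1 \left(-5\right)\right)^{2}} = - 72 \sqrt{4 + \left(-5\right)^{2}} = - 72 \sqrt{4 + 25} = - 72 \sqrt{29}$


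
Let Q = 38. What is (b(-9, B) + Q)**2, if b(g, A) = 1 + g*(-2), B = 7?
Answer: 3249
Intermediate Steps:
b(g, A) = 1 - 2*g
(b(-9, B) + Q)**2 = ((1 - 2*(-9)) + 38)**2 = ((1 + 18) + 38)**2 = (19 + 38)**2 = 57**2 = 3249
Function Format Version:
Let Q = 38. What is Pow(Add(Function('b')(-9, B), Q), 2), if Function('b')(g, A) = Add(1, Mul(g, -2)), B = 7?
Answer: 3249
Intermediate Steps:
Function('b')(g, A) = Add(1, Mul(-2, g))
Pow(Add(Function('b')(-9, B), Q), 2) = Pow(Add(Add(1, Mul(-2, -9)), 38), 2) = Pow(Add(Add(1, 18), 38), 2) = Pow(Add(19, 38), 2) = Pow(57, 2) = 3249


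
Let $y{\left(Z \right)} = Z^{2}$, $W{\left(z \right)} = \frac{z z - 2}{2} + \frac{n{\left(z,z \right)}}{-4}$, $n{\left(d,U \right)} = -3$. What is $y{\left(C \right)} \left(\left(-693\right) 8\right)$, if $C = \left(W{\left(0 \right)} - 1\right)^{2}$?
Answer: $- \frac{433125}{32} \approx -13535.0$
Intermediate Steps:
$W{\left(z \right)} = - \frac{1}{4} + \frac{z^{2}}{2}$ ($W{\left(z \right)} = \frac{z z - 2}{2} - \frac{3}{-4} = \left(z^{2} - 2\right) \frac{1}{2} - - \frac{3}{4} = \left(-2 + z^{2}\right) \frac{1}{2} + \frac{3}{4} = \left(-1 + \frac{z^{2}}{2}\right) + \frac{3}{4} = - \frac{1}{4} + \frac{z^{2}}{2}$)
$C = \frac{25}{16}$ ($C = \left(\left(- \frac{1}{4} + \frac{0^{2}}{2}\right) - 1\right)^{2} = \left(\left(- \frac{1}{4} + \frac{1}{2} \cdot 0\right) - 1\right)^{2} = \left(\left(- \frac{1}{4} + 0\right) - 1\right)^{2} = \left(- \frac{1}{4} - 1\right)^{2} = \left(- \frac{5}{4}\right)^{2} = \frac{25}{16} \approx 1.5625$)
$y{\left(C \right)} \left(\left(-693\right) 8\right) = \left(\frac{25}{16}\right)^{2} \left(\left(-693\right) 8\right) = \frac{625}{256} \left(-5544\right) = - \frac{433125}{32}$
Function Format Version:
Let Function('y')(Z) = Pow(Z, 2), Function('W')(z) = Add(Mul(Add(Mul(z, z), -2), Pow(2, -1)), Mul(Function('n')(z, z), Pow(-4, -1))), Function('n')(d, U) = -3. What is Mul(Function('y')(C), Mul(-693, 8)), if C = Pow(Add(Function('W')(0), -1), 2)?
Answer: Rational(-433125, 32) ≈ -13535.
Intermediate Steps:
Function('W')(z) = Add(Rational(-1, 4), Mul(Rational(1, 2), Pow(z, 2))) (Function('W')(z) = Add(Mul(Add(Mul(z, z), -2), Pow(2, -1)), Mul(-3, Pow(-4, -1))) = Add(Mul(Add(Pow(z, 2), -2), Rational(1, 2)), Mul(-3, Rational(-1, 4))) = Add(Mul(Add(-2, Pow(z, 2)), Rational(1, 2)), Rational(3, 4)) = Add(Add(-1, Mul(Rational(1, 2), Pow(z, 2))), Rational(3, 4)) = Add(Rational(-1, 4), Mul(Rational(1, 2), Pow(z, 2))))
C = Rational(25, 16) (C = Pow(Add(Add(Rational(-1, 4), Mul(Rational(1, 2), Pow(0, 2))), -1), 2) = Pow(Add(Add(Rational(-1, 4), Mul(Rational(1, 2), 0)), -1), 2) = Pow(Add(Add(Rational(-1, 4), 0), -1), 2) = Pow(Add(Rational(-1, 4), -1), 2) = Pow(Rational(-5, 4), 2) = Rational(25, 16) ≈ 1.5625)
Mul(Function('y')(C), Mul(-693, 8)) = Mul(Pow(Rational(25, 16), 2), Mul(-693, 8)) = Mul(Rational(625, 256), -5544) = Rational(-433125, 32)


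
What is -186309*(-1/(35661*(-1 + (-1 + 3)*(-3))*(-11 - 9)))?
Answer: 62103/1664180 ≈ 0.037317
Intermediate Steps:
-186309*(-1/(35661*(-1 + (-1 + 3)*(-3))*(-11 - 9))) = -186309*1/(713220*(-1 + 2*(-3))) = -186309*1/(713220*(-1 - 6)) = -186309/((-(-713220)*(-7))) = -186309/((-35661*140)) = -186309/(-4992540) = -186309*(-1/4992540) = 62103/1664180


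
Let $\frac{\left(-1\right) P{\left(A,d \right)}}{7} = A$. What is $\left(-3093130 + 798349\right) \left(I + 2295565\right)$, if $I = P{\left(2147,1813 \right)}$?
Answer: $-5233330682616$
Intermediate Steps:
$P{\left(A,d \right)} = - 7 A$
$I = -15029$ ($I = \left(-7\right) 2147 = -15029$)
$\left(-3093130 + 798349\right) \left(I + 2295565\right) = \left(-3093130 + 798349\right) \left(-15029 + 2295565\right) = \left(-2294781\right) 2280536 = -5233330682616$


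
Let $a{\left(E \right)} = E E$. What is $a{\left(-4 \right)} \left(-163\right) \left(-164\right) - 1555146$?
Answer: $-1127434$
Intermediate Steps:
$a{\left(E \right)} = E^{2}$
$a{\left(-4 \right)} \left(-163\right) \left(-164\right) - 1555146 = \left(-4\right)^{2} \left(-163\right) \left(-164\right) - 1555146 = 16 \left(-163\right) \left(-164\right) - 1555146 = \left(-2608\right) \left(-164\right) - 1555146 = 427712 - 1555146 = -1127434$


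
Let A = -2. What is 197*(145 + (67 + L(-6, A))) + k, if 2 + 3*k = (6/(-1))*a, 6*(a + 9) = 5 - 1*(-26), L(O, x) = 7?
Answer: 43150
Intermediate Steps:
a = -23/6 (a = -9 + (5 - 1*(-26))/6 = -9 + (5 + 26)/6 = -9 + (⅙)*31 = -9 + 31/6 = -23/6 ≈ -3.8333)
k = 7 (k = -⅔ + ((6/(-1))*(-23/6))/3 = -⅔ + ((6*(-1))*(-23/6))/3 = -⅔ + (-6*(-23/6))/3 = -⅔ + (⅓)*23 = -⅔ + 23/3 = 7)
197*(145 + (67 + L(-6, A))) + k = 197*(145 + (67 + 7)) + 7 = 197*(145 + 74) + 7 = 197*219 + 7 = 43143 + 7 = 43150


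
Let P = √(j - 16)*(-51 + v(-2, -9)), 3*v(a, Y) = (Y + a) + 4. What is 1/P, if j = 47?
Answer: -3*√31/4960 ≈ -0.0033676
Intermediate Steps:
v(a, Y) = 4/3 + Y/3 + a/3 (v(a, Y) = ((Y + a) + 4)/3 = (4 + Y + a)/3 = 4/3 + Y/3 + a/3)
P = -160*√31/3 (P = √(47 - 16)*(-51 + (4/3 + (⅓)*(-9) + (⅓)*(-2))) = √31*(-51 + (4/3 - 3 - ⅔)) = √31*(-51 - 7/3) = √31*(-160/3) = -160*√31/3 ≈ -296.95)
1/P = 1/(-160*√31/3) = -3*√31/4960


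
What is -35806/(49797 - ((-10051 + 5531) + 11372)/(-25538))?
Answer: -457206814/635861319 ≈ -0.71904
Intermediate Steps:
-35806/(49797 - ((-10051 + 5531) + 11372)/(-25538)) = -35806/(49797 - (-4520 + 11372)*(-1)/25538) = -35806/(49797 - 6852*(-1)/25538) = -35806/(49797 - 1*(-3426/12769)) = -35806/(49797 + 3426/12769) = -35806/635861319/12769 = -35806*12769/635861319 = -457206814/635861319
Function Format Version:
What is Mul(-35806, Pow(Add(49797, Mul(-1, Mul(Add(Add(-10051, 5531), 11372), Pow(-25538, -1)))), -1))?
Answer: Rational(-457206814, 635861319) ≈ -0.71904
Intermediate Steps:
Mul(-35806, Pow(Add(49797, Mul(-1, Mul(Add(Add(-10051, 5531), 11372), Pow(-25538, -1)))), -1)) = Mul(-35806, Pow(Add(49797, Mul(-1, Mul(Add(-4520, 11372), Rational(-1, 25538)))), -1)) = Mul(-35806, Pow(Add(49797, Mul(-1, Mul(6852, Rational(-1, 25538)))), -1)) = Mul(-35806, Pow(Add(49797, Mul(-1, Rational(-3426, 12769))), -1)) = Mul(-35806, Pow(Add(49797, Rational(3426, 12769)), -1)) = Mul(-35806, Pow(Rational(635861319, 12769), -1)) = Mul(-35806, Rational(12769, 635861319)) = Rational(-457206814, 635861319)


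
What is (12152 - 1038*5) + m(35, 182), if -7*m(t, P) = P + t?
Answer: 6931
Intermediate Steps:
m(t, P) = -P/7 - t/7 (m(t, P) = -(P + t)/7 = -P/7 - t/7)
(12152 - 1038*5) + m(35, 182) = (12152 - 1038*5) + (-⅐*182 - ⅐*35) = (12152 - 5190) + (-26 - 5) = 6962 - 31 = 6931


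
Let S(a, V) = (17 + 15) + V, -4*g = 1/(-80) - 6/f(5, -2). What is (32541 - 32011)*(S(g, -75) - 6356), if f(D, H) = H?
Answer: -3391470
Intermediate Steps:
g = -239/320 (g = -(1/(-80) - 6/(-2))/4 = -(1*(-1/80) - 6*(-½))/4 = -(-1/80 + 3)/4 = -¼*239/80 = -239/320 ≈ -0.74687)
S(a, V) = 32 + V
(32541 - 32011)*(S(g, -75) - 6356) = (32541 - 32011)*((32 - 75) - 6356) = 530*(-43 - 6356) = 530*(-6399) = -3391470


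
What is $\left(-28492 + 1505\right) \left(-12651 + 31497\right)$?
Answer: $-508597002$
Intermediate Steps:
$\left(-28492 + 1505\right) \left(-12651 + 31497\right) = \left(-26987\right) 18846 = -508597002$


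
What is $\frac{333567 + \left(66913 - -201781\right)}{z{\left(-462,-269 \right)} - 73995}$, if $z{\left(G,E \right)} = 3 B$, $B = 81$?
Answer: $- \frac{602261}{73752} \approx -8.166$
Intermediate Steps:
$z{\left(G,E \right)} = 243$ ($z{\left(G,E \right)} = 3 \cdot 81 = 243$)
$\frac{333567 + \left(66913 - -201781\right)}{z{\left(-462,-269 \right)} - 73995} = \frac{333567 + \left(66913 - -201781\right)}{243 - 73995} = \frac{333567 + \left(66913 + 201781\right)}{-73752} = \left(333567 + 268694\right) \left(- \frac{1}{73752}\right) = 602261 \left(- \frac{1}{73752}\right) = - \frac{602261}{73752}$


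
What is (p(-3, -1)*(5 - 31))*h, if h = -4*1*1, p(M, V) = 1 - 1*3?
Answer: -208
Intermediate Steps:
p(M, V) = -2 (p(M, V) = 1 - 3 = -2)
h = -4 (h = -4*1 = -4)
(p(-3, -1)*(5 - 31))*h = -2*(5 - 31)*(-4) = -2*(-26)*(-4) = 52*(-4) = -208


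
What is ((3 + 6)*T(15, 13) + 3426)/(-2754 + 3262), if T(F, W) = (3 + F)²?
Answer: 3171/254 ≈ 12.484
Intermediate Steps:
((3 + 6)*T(15, 13) + 3426)/(-2754 + 3262) = ((3 + 6)*(3 + 15)² + 3426)/(-2754 + 3262) = (9*18² + 3426)/508 = (9*324 + 3426)*(1/508) = (2916 + 3426)*(1/508) = 6342*(1/508) = 3171/254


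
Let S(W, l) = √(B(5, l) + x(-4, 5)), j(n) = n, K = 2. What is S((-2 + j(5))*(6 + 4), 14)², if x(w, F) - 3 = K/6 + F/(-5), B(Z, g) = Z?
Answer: 22/3 ≈ 7.3333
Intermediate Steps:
x(w, F) = 10/3 - F/5 (x(w, F) = 3 + (2/6 + F/(-5)) = 3 + (2*(⅙) + F*(-⅕)) = 3 + (⅓ - F/5) = 10/3 - F/5)
S(W, l) = √66/3 (S(W, l) = √(5 + (10/3 - ⅕*5)) = √(5 + (10/3 - 1)) = √(5 + 7/3) = √(22/3) = √66/3)
S((-2 + j(5))*(6 + 4), 14)² = (√66/3)² = 22/3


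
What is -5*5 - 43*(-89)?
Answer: 3802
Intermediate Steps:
-5*5 - 43*(-89) = -25 + 3827 = 3802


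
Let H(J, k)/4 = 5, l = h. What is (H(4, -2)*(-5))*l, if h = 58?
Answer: -5800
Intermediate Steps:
l = 58
H(J, k) = 20 (H(J, k) = 4*5 = 20)
(H(4, -2)*(-5))*l = (20*(-5))*58 = -100*58 = -5800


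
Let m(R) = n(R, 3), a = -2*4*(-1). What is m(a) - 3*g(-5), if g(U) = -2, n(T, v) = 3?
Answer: 9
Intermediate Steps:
a = 8 (a = -8*(-1) = 8)
m(R) = 3
m(a) - 3*g(-5) = 3 - 3*(-2) = 3 + 6 = 9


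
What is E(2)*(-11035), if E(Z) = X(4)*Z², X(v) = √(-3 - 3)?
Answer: -44140*I*√6 ≈ -1.0812e+5*I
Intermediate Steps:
X(v) = I*√6 (X(v) = √(-6) = I*√6)
E(Z) = I*√6*Z² (E(Z) = (I*√6)*Z² = I*√6*Z²)
E(2)*(-11035) = (I*√6*2²)*(-11035) = (I*√6*4)*(-11035) = (4*I*√6)*(-11035) = -44140*I*√6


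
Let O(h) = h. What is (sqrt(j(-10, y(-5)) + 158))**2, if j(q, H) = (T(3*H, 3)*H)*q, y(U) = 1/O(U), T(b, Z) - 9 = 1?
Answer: 178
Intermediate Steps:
T(b, Z) = 10 (T(b, Z) = 9 + 1 = 10)
y(U) = 1/U
j(q, H) = 10*H*q (j(q, H) = (10*H)*q = 10*H*q)
(sqrt(j(-10, y(-5)) + 158))**2 = (sqrt(10*(-10)/(-5) + 158))**2 = (sqrt(10*(-1/5)*(-10) + 158))**2 = (sqrt(20 + 158))**2 = (sqrt(178))**2 = 178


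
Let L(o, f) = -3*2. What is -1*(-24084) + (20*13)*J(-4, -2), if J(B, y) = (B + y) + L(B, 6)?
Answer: 20964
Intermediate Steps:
L(o, f) = -6
J(B, y) = -6 + B + y (J(B, y) = (B + y) - 6 = -6 + B + y)
-1*(-24084) + (20*13)*J(-4, -2) = -1*(-24084) + (20*13)*(-6 - 4 - 2) = 24084 + 260*(-12) = 24084 - 3120 = 20964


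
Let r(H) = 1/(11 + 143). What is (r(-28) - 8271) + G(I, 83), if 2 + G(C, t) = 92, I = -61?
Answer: -1259873/154 ≈ -8181.0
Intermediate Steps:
r(H) = 1/154
G(C, t) = 90 (G(C, t) = -2 + 92 = 90)
(r(-28) - 8271) + G(I, 83) = (1/154 - 8271) + 90 = -1273733/154 + 90 = -1259873/154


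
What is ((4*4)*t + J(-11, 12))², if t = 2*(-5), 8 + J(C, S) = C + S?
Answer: 27889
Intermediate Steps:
J(C, S) = -8 + C + S (J(C, S) = -8 + (C + S) = -8 + C + S)
t = -10
((4*4)*t + J(-11, 12))² = ((4*4)*(-10) + (-8 - 11 + 12))² = (16*(-10) - 7)² = (-160 - 7)² = (-167)² = 27889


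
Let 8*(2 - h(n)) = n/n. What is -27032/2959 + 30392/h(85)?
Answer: 719033944/44385 ≈ 16200.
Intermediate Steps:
h(n) = 15/8 (h(n) = 2 - n/(8*n) = 2 - ⅛*1 = 2 - ⅛ = 15/8)
-27032/2959 + 30392/h(85) = -27032/2959 + 30392/(15/8) = -27032*1/2959 + 30392*(8/15) = -27032/2959 + 243136/15 = 719033944/44385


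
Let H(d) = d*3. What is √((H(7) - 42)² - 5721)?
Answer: 4*I*√330 ≈ 72.664*I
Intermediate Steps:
H(d) = 3*d
√((H(7) - 42)² - 5721) = √((3*7 - 42)² - 5721) = √((21 - 42)² - 5721) = √((-21)² - 5721) = √(441 - 5721) = √(-5280) = 4*I*√330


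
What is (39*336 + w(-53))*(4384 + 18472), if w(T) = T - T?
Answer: 299505024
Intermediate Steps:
w(T) = 0
(39*336 + w(-53))*(4384 + 18472) = (39*336 + 0)*(4384 + 18472) = (13104 + 0)*22856 = 13104*22856 = 299505024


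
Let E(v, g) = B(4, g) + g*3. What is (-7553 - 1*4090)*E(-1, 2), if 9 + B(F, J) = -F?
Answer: 81501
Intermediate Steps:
B(F, J) = -9 - F
E(v, g) = -13 + 3*g (E(v, g) = (-9 - 1*4) + g*3 = (-9 - 4) + 3*g = -13 + 3*g)
(-7553 - 1*4090)*E(-1, 2) = (-7553 - 1*4090)*(-13 + 3*2) = (-7553 - 4090)*(-13 + 6) = -11643*(-7) = 81501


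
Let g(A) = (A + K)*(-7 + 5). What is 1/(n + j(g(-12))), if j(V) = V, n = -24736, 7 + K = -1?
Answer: -1/24696 ≈ -4.0492e-5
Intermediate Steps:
K = -8 (K = -7 - 1 = -8)
g(A) = 16 - 2*A (g(A) = (A - 8)*(-7 + 5) = (-8 + A)*(-2) = 16 - 2*A)
1/(n + j(g(-12))) = 1/(-24736 + (16 - 2*(-12))) = 1/(-24736 + (16 + 24)) = 1/(-24736 + 40) = 1/(-24696) = -1/24696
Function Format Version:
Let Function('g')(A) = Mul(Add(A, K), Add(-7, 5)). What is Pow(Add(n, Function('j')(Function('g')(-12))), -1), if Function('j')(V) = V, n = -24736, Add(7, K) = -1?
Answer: Rational(-1, 24696) ≈ -4.0492e-5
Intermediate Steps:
K = -8 (K = Add(-7, -1) = -8)
Function('g')(A) = Add(16, Mul(-2, A)) (Function('g')(A) = Mul(Add(A, -8), Add(-7, 5)) = Mul(Add(-8, A), -2) = Add(16, Mul(-2, A)))
Pow(Add(n, Function('j')(Function('g')(-12))), -1) = Pow(Add(-24736, Add(16, Mul(-2, -12))), -1) = Pow(Add(-24736, Add(16, 24)), -1) = Pow(Add(-24736, 40), -1) = Pow(-24696, -1) = Rational(-1, 24696)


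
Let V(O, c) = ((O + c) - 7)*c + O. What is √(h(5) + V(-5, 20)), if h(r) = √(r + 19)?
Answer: √(155 + 2*√6) ≈ 12.645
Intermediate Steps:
h(r) = √(19 + r)
V(O, c) = O + c*(-7 + O + c) (V(O, c) = (-7 + O + c)*c + O = c*(-7 + O + c) + O = O + c*(-7 + O + c))
√(h(5) + V(-5, 20)) = √(√(19 + 5) + (-5 + 20² - 7*20 - 5*20)) = √(√24 + (-5 + 400 - 140 - 100)) = √(2*√6 + 155) = √(155 + 2*√6)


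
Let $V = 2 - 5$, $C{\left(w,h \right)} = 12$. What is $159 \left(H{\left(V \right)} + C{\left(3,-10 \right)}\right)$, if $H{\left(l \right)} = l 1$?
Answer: $1431$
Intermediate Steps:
$V = -3$
$H{\left(l \right)} = l$
$159 \left(H{\left(V \right)} + C{\left(3,-10 \right)}\right) = 159 \left(-3 + 12\right) = 159 \cdot 9 = 1431$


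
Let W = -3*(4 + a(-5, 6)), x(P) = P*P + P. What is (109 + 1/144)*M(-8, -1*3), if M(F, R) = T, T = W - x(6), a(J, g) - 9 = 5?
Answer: -31394/3 ≈ -10465.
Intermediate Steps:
a(J, g) = 14 (a(J, g) = 9 + 5 = 14)
x(P) = P + P**2 (x(P) = P**2 + P = P + P**2)
W = -54 (W = -3*(4 + 14) = -3*18 = -54)
T = -96 (T = -54 - 6*(1 + 6) = -54 - 6*7 = -54 - 1*42 = -54 - 42 = -96)
M(F, R) = -96
(109 + 1/144)*M(-8, -1*3) = (109 + 1/144)*(-96) = (15697/144)*(-96) = -31394/3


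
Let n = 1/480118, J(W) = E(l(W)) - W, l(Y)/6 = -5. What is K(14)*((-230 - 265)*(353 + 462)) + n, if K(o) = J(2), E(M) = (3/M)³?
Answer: 7751537998103/9602360 ≈ 8.0725e+5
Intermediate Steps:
l(Y) = -30 (l(Y) = 6*(-5) = -30)
E(M) = 27/M³
J(W) = -1/1000 - W (J(W) = 27/(-30)³ - W = 27*(-1/27000) - W = -1/1000 - W)
n = 1/480118 ≈ 2.0828e-6
K(o) = -2001/1000 (K(o) = -1/1000 - 1*2 = -1/1000 - 2 = -2001/1000)
K(14)*((-230 - 265)*(353 + 462)) + n = -2001*(-230 - 265)*(353 + 462)/1000 + 1/480118 = -(-198099)*815/200 + 1/480118 = -2001/1000*(-403425) + 1/480118 = 32290137/40 + 1/480118 = 7751537998103/9602360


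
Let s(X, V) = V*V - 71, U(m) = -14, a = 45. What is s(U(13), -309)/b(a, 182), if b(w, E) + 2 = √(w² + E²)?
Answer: 38164/7029 + 19082*√35149/7029 ≈ 514.39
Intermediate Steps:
s(X, V) = -71 + V² (s(X, V) = V² - 71 = -71 + V²)
b(w, E) = -2 + √(E² + w²) (b(w, E) = -2 + √(w² + E²) = -2 + √(E² + w²))
s(U(13), -309)/b(a, 182) = (-71 + (-309)²)/(-2 + √(182² + 45²)) = (-71 + 95481)/(-2 + √(33124 + 2025)) = 95410/(-2 + √35149)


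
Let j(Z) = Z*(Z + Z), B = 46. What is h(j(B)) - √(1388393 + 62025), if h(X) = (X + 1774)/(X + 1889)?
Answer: 6006/6121 - √1450418 ≈ -1203.4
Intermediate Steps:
j(Z) = 2*Z² (j(Z) = Z*(2*Z) = 2*Z²)
h(X) = (1774 + X)/(1889 + X)
h(j(B)) - √(1388393 + 62025) = (1774 + 2*46²)/(1889 + 2*46²) - √(1388393 + 62025) = (1774 + 2*2116)/(1889 + 2*2116) - √1450418 = (1774 + 4232)/(1889 + 4232) - √1450418 = 6006/6121 - √1450418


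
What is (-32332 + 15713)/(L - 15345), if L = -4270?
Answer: 16619/19615 ≈ 0.84726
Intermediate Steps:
(-32332 + 15713)/(L - 15345) = (-32332 + 15713)/(-4270 - 15345) = -16619/(-19615) = -16619*(-1/19615) = 16619/19615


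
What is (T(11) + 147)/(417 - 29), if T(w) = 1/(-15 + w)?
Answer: 587/1552 ≈ 0.37822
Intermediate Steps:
(T(11) + 147)/(417 - 29) = (1/(-15 + 11) + 147)/(417 - 29) = (1/(-4) + 147)/388 = (-¼ + 147)*(1/388) = (587/4)*(1/388) = 587/1552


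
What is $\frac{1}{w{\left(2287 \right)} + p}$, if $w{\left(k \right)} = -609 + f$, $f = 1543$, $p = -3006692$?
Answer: $- \frac{1}{3005758} \approx -3.3269 \cdot 10^{-7}$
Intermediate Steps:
$w{\left(k \right)} = 934$ ($w{\left(k \right)} = -609 + 1543 = 934$)
$\frac{1}{w{\left(2287 \right)} + p} = \frac{1}{934 - 3006692} = \frac{1}{-3005758} = - \frac{1}{3005758}$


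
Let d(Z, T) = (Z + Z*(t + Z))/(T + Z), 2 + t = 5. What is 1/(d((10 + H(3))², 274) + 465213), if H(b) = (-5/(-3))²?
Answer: 2868939/1334846904532 ≈ 2.1493e-6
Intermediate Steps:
H(b) = 25/9 (H(b) = (-5*(-⅓))² = (5/3)² = 25/9)
t = 3 (t = -2 + 5 = 3)
d(Z, T) = (Z + Z*(3 + Z))/(T + Z)
1/(d((10 + H(3))², 274) + 465213) = 1/((10 + 25/9)²*(4 + (10 + 25/9)²)/(274 + (10 + 25/9)²) + 465213) = 1/((115/9)²*(4 + (115/9)²)/(274 + (115/9)²) + 465213) = 1/(13225*(4 + 13225/81)/(81*(274 + 13225/81)) + 465213) = 1/((13225/81)*(13549/81)/(35419/81) + 465213) = 1/((13225/81)*(81/35419)*(13549/81) + 465213) = 1/(179185525/2868939 + 465213) = 1/(1334846904532/2868939) = 2868939/1334846904532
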